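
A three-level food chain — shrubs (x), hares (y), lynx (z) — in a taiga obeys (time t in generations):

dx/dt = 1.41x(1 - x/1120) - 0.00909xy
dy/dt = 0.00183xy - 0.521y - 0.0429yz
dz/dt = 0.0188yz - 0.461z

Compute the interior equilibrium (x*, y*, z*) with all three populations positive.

x* ≈ 943, y* ≈ 24.5, z* ≈ 28.1

From dz/dt = 0: 0.0188y* = 0.461, so y* = 24.5.
From dx/dt = 0: 1.41(1 - x*/1120) = 0.00909·24.5, giving x* = 1120·(1 - 0.158) = 943.
From dy/dt = 0: 0.00183·943 - 0.521 = 0.0429z*, so z* = 1.2/0.0429 = 28.1.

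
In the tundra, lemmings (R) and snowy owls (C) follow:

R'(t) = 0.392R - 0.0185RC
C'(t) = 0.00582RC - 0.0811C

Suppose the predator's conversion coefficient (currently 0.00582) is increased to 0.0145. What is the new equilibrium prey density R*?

R* ≈ 5.59

At the interior fixed point, setting dC/dt = 0 with C > 0 fixes R* = (predator death rate)/(RC coefficient) — independent of the other coefficients.
With the change, R* = 0.0811/0.0145 = 5.59; it falls from 13.9.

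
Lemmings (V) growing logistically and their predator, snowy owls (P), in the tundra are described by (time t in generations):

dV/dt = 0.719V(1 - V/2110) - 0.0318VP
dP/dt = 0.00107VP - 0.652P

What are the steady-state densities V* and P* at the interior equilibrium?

V* ≈ 609, P* ≈ 16.1

From dP/dt = 0 with P > 0: 0.00107V* = 0.652, so V* = 609.
Substitute into dV/dt = 0: 0.719(1 - 609/2110) = 0.0318P*.
The bracket is 0.711, giving P* = 0.511/0.0318 = 16.1.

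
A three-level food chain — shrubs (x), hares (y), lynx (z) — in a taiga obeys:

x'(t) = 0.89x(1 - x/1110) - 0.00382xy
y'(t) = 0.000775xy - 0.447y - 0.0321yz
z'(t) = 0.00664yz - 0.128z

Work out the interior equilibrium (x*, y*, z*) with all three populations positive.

From dz/dt = 0: 0.00664y* = 0.128, so y* = 19.3.
From dx/dt = 0: 0.89(1 - x*/1110) = 0.00382·19.3, giving x* = 1110·(1 - 0.0827) = 1020.
From dy/dt = 0: 0.000775·1020 - 0.447 = 0.0321z*, so z* = 0.342/0.0321 = 10.7.

x* ≈ 1020, y* ≈ 19.3, z* ≈ 10.7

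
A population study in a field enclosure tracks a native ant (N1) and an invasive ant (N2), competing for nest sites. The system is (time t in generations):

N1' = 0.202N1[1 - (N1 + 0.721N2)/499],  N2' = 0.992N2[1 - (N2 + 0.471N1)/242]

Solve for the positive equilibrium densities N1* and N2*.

N1* ≈ 491, N2* ≈ 10.6

Setting both brackets to zero gives the nullclines N1 + 0.721N2 = 499 and 0.471N1 + N2 = 242.
Substituting N2 = 242 - 0.471N1 into the first: N1(1 - 0.721·0.471) = 499 - 0.721·242.
So N1* = 325/0.66 = 491, and then N2* = 242 - 0.471·491 = 10.6.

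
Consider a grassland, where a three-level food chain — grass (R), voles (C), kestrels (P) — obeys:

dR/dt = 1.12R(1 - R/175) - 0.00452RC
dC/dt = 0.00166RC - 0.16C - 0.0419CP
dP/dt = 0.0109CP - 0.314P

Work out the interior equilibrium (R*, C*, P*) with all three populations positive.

R* ≈ 155, C* ≈ 28.8, P* ≈ 2.31

From dP/dt = 0: 0.0109C* = 0.314, so C* = 28.8.
From dR/dt = 0: 1.12(1 - R*/175) = 0.00452·28.8, giving R* = 175·(1 - 0.116) = 155.
From dC/dt = 0: 0.00166·155 - 0.16 = 0.0419P*, so P* = 0.0967/0.0419 = 2.31.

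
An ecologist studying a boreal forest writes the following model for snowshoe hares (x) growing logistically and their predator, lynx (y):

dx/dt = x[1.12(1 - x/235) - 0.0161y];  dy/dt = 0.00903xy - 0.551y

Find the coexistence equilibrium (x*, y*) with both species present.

x* ≈ 61, y* ≈ 51.5

From dy/dt = 0 with y > 0: 0.00903x* = 0.551, so x* = 61.
Substitute into dx/dt = 0: 1.12(1 - 61/235) = 0.0161y*.
The bracket is 0.74, giving y* = 0.829/0.0161 = 51.5.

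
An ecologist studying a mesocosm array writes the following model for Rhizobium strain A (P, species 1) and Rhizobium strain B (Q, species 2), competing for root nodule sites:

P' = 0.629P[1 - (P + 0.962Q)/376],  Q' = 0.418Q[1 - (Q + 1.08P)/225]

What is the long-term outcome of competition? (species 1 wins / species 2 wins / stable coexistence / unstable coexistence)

Compare the nullcline intercepts: K1/α12 = 376/0.962 = 391 > K2 = 225; K2/α21 = 225/1.08 = 208 < K1 = 376.
Since the inequalities point opposite ways, species 1 can invade but species 2 cannot.

species 1 excludes species 2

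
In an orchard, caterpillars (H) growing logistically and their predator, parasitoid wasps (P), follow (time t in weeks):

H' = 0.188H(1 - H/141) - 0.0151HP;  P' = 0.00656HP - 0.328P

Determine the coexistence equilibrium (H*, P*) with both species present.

From dP/dt = 0 with P > 0: 0.00656H* = 0.328, so H* = 50.
Substitute into dH/dt = 0: 0.188(1 - 50/141) = 0.0151P*.
The bracket is 0.645, giving P* = 0.121/0.0151 = 8.04.

H* ≈ 50, P* ≈ 8.04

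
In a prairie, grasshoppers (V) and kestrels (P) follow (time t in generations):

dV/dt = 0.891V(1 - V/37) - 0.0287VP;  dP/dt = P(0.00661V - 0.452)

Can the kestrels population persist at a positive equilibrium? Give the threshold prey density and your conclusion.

Threshold V = 68.4; K < 68.4, so no, the predator goes extinct.

The predator equation gives dP/dt > 0 only when V > 0.452/0.00661 = 68.4.
Without the predator, V → K = 37. Since 37 < 68.4, the predator cannot invade.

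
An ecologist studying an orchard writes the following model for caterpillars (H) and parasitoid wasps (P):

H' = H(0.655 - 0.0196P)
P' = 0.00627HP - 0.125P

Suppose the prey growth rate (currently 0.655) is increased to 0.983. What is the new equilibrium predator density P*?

P* ≈ 50.2

At the interior fixed point, setting dH/dt = 0 with H > 0 fixes P* = (prey growth rate)/(HP coefficient) — independent of the other coefficients.
With the change, P* = 0.983/0.0196 = 50.2; it rises from 33.4.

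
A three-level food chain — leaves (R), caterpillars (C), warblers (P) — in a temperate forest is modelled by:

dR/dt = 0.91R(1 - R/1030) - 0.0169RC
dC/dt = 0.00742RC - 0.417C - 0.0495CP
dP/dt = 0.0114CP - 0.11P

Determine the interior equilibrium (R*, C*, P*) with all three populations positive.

From dP/dt = 0: 0.0114C* = 0.11, so C* = 9.65.
From dR/dt = 0: 0.91(1 - R*/1030) = 0.0169·9.65, giving R* = 1030·(1 - 0.179) = 845.
From dC/dt = 0: 0.00742·845 - 0.417 = 0.0495P*, so P* = 5.86/0.0495 = 118.

R* ≈ 845, C* ≈ 9.65, P* ≈ 118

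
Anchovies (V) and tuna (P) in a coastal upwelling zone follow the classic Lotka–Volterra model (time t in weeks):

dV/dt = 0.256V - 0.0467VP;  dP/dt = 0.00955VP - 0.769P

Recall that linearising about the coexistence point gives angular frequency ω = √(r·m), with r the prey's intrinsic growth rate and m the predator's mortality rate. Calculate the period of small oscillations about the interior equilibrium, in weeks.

T ≈ 14.2 weeks

Here r = 0.256 and m = 0.769, so r·m = 0.197.
ω = √0.197 = 0.444 per week, hence T = 2π/ω ≈ 14.2 weeks.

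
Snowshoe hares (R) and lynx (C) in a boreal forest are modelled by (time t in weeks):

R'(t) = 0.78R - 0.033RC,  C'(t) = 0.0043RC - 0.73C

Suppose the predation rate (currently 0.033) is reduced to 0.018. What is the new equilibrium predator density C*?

C* ≈ 43.3

At the interior fixed point, setting dR/dt = 0 with R > 0 fixes C* = (prey growth rate)/(RC coefficient) — independent of the other coefficients.
With the change, C* = 0.78/0.018 = 43.3; it rises from 23.6.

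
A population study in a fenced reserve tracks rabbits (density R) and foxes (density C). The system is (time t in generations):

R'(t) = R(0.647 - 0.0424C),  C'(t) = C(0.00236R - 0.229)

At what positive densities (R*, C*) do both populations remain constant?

R* ≈ 97, C* ≈ 15.3

Set dC/dt = 0 with C > 0: 0.00236R - 0.229 = 0, so R* = 0.229/0.00236 = 97.
Set dR/dt = 0 with R > 0: 0.647 - 0.0424C = 0, so C* = 0.647/0.0424 = 15.3.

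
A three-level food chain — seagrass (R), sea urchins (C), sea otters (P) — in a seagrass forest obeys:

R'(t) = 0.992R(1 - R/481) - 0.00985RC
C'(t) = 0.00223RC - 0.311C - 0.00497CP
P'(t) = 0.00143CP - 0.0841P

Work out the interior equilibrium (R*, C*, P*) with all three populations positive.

R* ≈ 200, C* ≈ 58.8, P* ≈ 27.2

From dP/dt = 0: 0.00143C* = 0.0841, so C* = 58.8.
From dR/dt = 0: 0.992(1 - R*/481) = 0.00985·58.8, giving R* = 481·(1 - 0.584) = 200.
From dC/dt = 0: 0.00223·200 - 0.311 = 0.00497P*, so P* = 0.135/0.00497 = 27.2.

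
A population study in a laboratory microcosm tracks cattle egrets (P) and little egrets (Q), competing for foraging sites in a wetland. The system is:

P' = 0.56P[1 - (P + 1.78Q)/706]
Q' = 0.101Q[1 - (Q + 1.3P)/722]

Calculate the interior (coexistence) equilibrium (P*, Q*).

Setting both brackets to zero gives the nullclines P + 1.78Q = 706 and 1.3P + Q = 722.
Substituting Q = 722 - 1.3P into the first: P(1 - 1.78·1.3) = 706 - 1.78·722.
So P* = -579/-1.31 = 441, and then Q* = 722 - 1.3·441 = 149.

P* ≈ 441, Q* ≈ 149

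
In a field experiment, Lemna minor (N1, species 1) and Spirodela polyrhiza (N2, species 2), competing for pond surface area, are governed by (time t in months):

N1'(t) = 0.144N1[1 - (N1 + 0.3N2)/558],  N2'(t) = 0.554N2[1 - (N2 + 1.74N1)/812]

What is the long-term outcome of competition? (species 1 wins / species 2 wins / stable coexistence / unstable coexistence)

Compare the nullcline intercepts: K1/α12 = 558/0.3 = 1860 > K2 = 812; K2/α21 = 812/1.74 = 467 < K1 = 558.
Since the inequalities point opposite ways, species 1 can invade but species 2 cannot.

species 1 excludes species 2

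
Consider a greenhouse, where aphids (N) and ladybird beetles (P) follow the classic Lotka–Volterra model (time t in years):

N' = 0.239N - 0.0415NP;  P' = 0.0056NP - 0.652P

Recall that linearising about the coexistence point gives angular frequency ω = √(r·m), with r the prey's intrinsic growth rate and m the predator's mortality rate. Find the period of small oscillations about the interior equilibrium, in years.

Here r = 0.239 and m = 0.652, so r·m = 0.156.
ω = √0.156 = 0.395 per year, hence T = 2π/ω ≈ 15.9 years.

T ≈ 15.9 years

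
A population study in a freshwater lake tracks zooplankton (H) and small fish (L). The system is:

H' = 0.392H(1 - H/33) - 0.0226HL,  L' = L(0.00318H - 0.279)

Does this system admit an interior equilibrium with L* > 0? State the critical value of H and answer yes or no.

The predator equation gives dL/dt > 0 only when H > 0.279/0.00318 = 87.7.
Without the predator, H → K = 33. Since 33 < 87.7, the predator cannot invade.

Threshold H = 87.7; K < 87.7, so no, the predator goes extinct.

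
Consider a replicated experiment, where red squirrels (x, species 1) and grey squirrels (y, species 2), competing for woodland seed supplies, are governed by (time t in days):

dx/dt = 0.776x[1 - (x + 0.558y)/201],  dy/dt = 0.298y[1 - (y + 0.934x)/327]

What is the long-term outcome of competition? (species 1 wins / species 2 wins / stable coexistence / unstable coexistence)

stable coexistence

Compare the nullcline intercepts: K1/α12 = 201/0.558 = 360 > K2 = 327; K2/α21 = 327/0.934 = 350 > K1 = 201.
Since both inequalities hold, each species can invade when rare, so the interior equilibrium is stable.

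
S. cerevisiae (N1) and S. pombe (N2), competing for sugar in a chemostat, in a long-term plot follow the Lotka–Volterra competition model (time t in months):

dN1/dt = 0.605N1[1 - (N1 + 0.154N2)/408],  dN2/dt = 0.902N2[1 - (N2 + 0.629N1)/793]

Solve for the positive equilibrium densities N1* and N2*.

N1* ≈ 317, N2* ≈ 594

Setting both brackets to zero gives the nullclines N1 + 0.154N2 = 408 and 0.629N1 + N2 = 793.
Substituting N2 = 793 - 0.629N1 into the first: N1(1 - 0.154·0.629) = 408 - 0.154·793.
So N1* = 286/0.903 = 317, and then N2* = 793 - 0.629·317 = 594.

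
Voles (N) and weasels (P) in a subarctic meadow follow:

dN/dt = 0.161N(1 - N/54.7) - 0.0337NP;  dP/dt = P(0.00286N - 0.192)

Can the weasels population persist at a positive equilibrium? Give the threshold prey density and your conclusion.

Threshold N = 67.1; K < 67.1, so no, the predator goes extinct.

The predator equation gives dP/dt > 0 only when N > 0.192/0.00286 = 67.1.
Without the predator, N → K = 54.7. Since 54.7 < 67.1, the predator cannot invade.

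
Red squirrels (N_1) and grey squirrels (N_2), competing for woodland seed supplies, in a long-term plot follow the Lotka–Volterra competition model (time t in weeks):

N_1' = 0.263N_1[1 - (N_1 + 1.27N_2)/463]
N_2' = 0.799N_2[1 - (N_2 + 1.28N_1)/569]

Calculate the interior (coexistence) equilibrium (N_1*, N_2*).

N_1* ≈ 415, N_2* ≈ 37.8

Setting both brackets to zero gives the nullclines N_1 + 1.27N_2 = 463 and 1.28N_1 + N_2 = 569.
Substituting N_2 = 569 - 1.28N_1 into the first: N_1(1 - 1.27·1.28) = 463 - 1.27·569.
So N_1* = -260/-0.626 = 415, and then N_2* = 569 - 1.28·415 = 37.8.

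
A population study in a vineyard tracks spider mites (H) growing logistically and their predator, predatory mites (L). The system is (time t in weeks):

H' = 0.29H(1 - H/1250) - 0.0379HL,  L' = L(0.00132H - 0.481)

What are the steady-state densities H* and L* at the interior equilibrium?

H* ≈ 364, L* ≈ 5.42

From dL/dt = 0 with L > 0: 0.00132H* = 0.481, so H* = 364.
Substitute into dH/dt = 0: 0.29(1 - 364/1250) = 0.0379L*.
The bracket is 0.708, giving L* = 0.205/0.0379 = 5.42.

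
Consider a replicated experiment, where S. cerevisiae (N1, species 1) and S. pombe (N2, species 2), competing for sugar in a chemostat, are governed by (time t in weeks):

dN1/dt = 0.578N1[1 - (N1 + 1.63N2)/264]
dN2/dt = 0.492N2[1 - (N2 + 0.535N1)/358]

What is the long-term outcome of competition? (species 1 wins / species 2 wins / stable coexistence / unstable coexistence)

Compare the nullcline intercepts: K1/α12 = 264/1.63 = 162 < K2 = 358; K2/α21 = 358/0.535 = 669 > K1 = 264.
Since the inequalities point opposite ways, species 2 can invade but species 1 cannot.

species 2 excludes species 1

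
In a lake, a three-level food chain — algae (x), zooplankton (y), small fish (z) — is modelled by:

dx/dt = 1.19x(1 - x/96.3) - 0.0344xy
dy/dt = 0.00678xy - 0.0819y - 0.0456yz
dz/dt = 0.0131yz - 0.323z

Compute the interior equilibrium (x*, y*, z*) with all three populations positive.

From dz/dt = 0: 0.0131y* = 0.323, so y* = 24.7.
From dx/dt = 0: 1.19(1 - x*/96.3) = 0.0344·24.7, giving x* = 96.3·(1 - 0.713) = 27.7.
From dy/dt = 0: 0.00678·27.7 - 0.0819 = 0.0456z*, so z* = 0.106/0.0456 = 2.32.

x* ≈ 27.7, y* ≈ 24.7, z* ≈ 2.32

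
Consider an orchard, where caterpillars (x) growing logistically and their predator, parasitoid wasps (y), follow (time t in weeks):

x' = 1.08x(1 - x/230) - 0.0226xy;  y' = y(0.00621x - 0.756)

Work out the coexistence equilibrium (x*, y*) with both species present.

From dy/dt = 0 with y > 0: 0.00621x* = 0.756, so x* = 122.
Substitute into dx/dt = 0: 1.08(1 - 122/230) = 0.0226y*.
The bracket is 0.471, giving y* = 0.508/0.0226 = 22.5.

x* ≈ 122, y* ≈ 22.5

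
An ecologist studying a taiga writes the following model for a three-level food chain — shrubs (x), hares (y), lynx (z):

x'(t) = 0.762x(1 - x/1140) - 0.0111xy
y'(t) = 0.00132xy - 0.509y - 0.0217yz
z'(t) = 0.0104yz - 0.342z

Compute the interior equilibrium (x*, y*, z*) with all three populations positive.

x* ≈ 594, y* ≈ 32.9, z* ≈ 12.7

From dz/dt = 0: 0.0104y* = 0.342, so y* = 32.9.
From dx/dt = 0: 0.762(1 - x*/1140) = 0.0111·32.9, giving x* = 1140·(1 - 0.479) = 594.
From dy/dt = 0: 0.00132·594 - 0.509 = 0.0217z*, so z* = 0.275/0.0217 = 12.7.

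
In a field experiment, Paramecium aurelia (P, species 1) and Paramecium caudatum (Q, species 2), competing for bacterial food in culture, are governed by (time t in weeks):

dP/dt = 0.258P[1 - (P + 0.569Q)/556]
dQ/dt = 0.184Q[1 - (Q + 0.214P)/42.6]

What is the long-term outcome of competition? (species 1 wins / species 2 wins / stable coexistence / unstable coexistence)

Compare the nullcline intercepts: K1/α12 = 556/0.569 = 977 > K2 = 42.6; K2/α21 = 42.6/0.214 = 199 < K1 = 556.
Since the inequalities point opposite ways, species 1 can invade but species 2 cannot.

species 1 excludes species 2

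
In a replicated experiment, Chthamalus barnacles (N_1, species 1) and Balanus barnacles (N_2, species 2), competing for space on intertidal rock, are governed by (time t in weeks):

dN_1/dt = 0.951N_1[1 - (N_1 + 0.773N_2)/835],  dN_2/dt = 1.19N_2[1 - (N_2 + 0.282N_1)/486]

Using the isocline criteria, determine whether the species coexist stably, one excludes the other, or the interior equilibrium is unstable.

Compare the nullcline intercepts: K1/α12 = 835/0.773 = 1080 > K2 = 486; K2/α21 = 486/0.282 = 1720 > K1 = 835.
Since both inequalities hold, each species can invade when rare, so the interior equilibrium is stable.

stable coexistence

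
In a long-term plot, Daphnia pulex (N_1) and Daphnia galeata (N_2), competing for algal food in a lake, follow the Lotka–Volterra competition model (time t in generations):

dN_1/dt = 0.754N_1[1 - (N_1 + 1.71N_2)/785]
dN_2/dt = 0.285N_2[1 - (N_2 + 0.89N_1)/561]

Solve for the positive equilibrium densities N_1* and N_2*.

Setting both brackets to zero gives the nullclines N_1 + 1.71N_2 = 785 and 0.89N_1 + N_2 = 561.
Substituting N_2 = 561 - 0.89N_1 into the first: N_1(1 - 1.71·0.89) = 785 - 1.71·561.
So N_1* = -174/-0.522 = 334, and then N_2* = 561 - 0.89·334 = 264.

N_1* ≈ 334, N_2* ≈ 264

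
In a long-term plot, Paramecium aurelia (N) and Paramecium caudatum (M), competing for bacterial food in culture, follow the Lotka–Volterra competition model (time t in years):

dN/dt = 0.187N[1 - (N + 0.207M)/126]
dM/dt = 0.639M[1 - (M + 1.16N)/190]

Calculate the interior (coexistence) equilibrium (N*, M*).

N* ≈ 114, M* ≈ 57.7

Setting both brackets to zero gives the nullclines N + 0.207M = 126 and 1.16N + M = 190.
Substituting M = 190 - 1.16N into the first: N(1 - 0.207·1.16) = 126 - 0.207·190.
So N* = 86.7/0.76 = 114, and then M* = 190 - 1.16·114 = 57.7.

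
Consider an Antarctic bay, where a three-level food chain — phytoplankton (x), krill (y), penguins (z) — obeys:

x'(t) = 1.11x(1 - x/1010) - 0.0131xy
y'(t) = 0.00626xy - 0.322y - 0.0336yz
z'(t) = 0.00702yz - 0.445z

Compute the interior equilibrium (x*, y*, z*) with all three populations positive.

From dz/dt = 0: 0.00702y* = 0.445, so y* = 63.4.
From dx/dt = 0: 1.11(1 - x*/1010) = 0.0131·63.4, giving x* = 1010·(1 - 0.748) = 254.
From dy/dt = 0: 0.00626·254 - 0.322 = 0.0336z*, so z* = 1.27/0.0336 = 37.8.

x* ≈ 254, y* ≈ 63.4, z* ≈ 37.8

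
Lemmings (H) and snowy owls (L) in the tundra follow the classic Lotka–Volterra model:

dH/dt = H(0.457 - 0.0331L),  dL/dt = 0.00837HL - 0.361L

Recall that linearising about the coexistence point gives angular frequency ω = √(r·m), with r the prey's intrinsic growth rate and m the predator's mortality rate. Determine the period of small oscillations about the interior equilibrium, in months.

Here r = 0.457 and m = 0.361, so r·m = 0.165.
ω = √0.165 = 0.406 per month, hence T = 2π/ω ≈ 15.5 months.

T ≈ 15.5 months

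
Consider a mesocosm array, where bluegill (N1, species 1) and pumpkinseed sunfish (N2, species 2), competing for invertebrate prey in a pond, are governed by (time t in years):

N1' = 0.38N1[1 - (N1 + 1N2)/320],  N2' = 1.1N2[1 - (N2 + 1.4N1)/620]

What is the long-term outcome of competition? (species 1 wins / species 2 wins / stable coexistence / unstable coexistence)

Compare the nullcline intercepts: K1/α12 = 320/1 = 320 < K2 = 620; K2/α21 = 620/1.4 = 443 > K1 = 320.
Since the inequalities point opposite ways, species 2 can invade but species 1 cannot.

species 2 excludes species 1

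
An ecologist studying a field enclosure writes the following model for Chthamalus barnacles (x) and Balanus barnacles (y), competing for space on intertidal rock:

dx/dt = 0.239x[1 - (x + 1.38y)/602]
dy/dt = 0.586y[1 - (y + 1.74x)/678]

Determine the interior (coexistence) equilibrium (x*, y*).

x* ≈ 238, y* ≈ 264

Setting both brackets to zero gives the nullclines x + 1.38y = 602 and 1.74x + y = 678.
Substituting y = 678 - 1.74x into the first: x(1 - 1.38·1.74) = 602 - 1.38·678.
So x* = -334/-1.4 = 238, and then y* = 678 - 1.74·238 = 264.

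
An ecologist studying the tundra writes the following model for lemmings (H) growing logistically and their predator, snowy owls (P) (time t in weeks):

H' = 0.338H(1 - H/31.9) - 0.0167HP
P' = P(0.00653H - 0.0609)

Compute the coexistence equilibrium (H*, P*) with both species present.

H* ≈ 9.33, P* ≈ 14.3

From dP/dt = 0 with P > 0: 0.00653H* = 0.0609, so H* = 9.33.
Substitute into dH/dt = 0: 0.338(1 - 9.33/31.9) = 0.0167P*.
The bracket is 0.708, giving P* = 0.239/0.0167 = 14.3.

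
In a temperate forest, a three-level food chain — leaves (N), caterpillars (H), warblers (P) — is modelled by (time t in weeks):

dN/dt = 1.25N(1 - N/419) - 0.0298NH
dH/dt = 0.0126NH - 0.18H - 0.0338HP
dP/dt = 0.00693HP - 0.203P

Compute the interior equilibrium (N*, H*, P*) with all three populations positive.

From dP/dt = 0: 0.00693H* = 0.203, so H* = 29.3.
From dN/dt = 0: 1.25(1 - N*/419) = 0.0298·29.3, giving N* = 419·(1 - 0.698) = 126.
From dH/dt = 0: 0.0126·126 - 0.18 = 0.0338P*, so P* = 1.41/0.0338 = 41.8.

N* ≈ 126, H* ≈ 29.3, P* ≈ 41.8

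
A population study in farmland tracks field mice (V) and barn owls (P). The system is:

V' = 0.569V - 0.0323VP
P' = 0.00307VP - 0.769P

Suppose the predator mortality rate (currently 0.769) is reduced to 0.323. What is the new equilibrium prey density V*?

At the interior fixed point, setting dP/dt = 0 with P > 0 fixes V* = (predator death rate)/(VP coefficient) — independent of the other coefficients.
With the change, V* = 0.323/0.00307 = 105; it falls from 250.

V* ≈ 105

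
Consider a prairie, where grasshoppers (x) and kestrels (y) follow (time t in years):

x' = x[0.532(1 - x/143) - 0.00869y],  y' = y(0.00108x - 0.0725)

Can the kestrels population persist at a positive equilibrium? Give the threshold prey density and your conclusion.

The predator equation gives dy/dt > 0 only when x > 0.0725/0.00108 = 67.1.
Without the predator, x → K = 143. Since 143 > 67.1, the predator can invade and persist.

Threshold x = 67.1; K > 67.1, so yes, the predator persists.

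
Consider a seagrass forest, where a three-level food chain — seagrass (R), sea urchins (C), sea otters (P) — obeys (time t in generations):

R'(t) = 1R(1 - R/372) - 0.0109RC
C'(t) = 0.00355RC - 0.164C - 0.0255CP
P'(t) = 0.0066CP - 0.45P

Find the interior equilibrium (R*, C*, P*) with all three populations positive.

R* ≈ 95.5, C* ≈ 68.2, P* ≈ 6.87

From dP/dt = 0: 0.0066C* = 0.45, so C* = 68.2.
From dR/dt = 0: 1(1 - R*/372) = 0.0109·68.2, giving R* = 372·(1 - 0.743) = 95.5.
From dC/dt = 0: 0.00355·95.5 - 0.164 = 0.0255P*, so P* = 0.175/0.0255 = 6.87.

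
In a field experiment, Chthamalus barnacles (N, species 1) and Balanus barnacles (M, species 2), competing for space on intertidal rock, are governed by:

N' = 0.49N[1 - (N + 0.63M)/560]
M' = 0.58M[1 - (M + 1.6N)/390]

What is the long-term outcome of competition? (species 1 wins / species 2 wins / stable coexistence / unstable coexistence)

species 1 excludes species 2

Compare the nullcline intercepts: K1/α12 = 560/0.63 = 889 > K2 = 390; K2/α21 = 390/1.6 = 244 < K1 = 560.
Since the inequalities point opposite ways, species 1 can invade but species 2 cannot.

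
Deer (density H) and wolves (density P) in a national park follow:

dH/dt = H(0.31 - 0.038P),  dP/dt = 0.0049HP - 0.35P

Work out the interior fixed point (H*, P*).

H* ≈ 71.4, P* ≈ 8.16

Set dP/dt = 0 with P > 0: 0.0049H - 0.35 = 0, so H* = 0.35/0.0049 = 71.4.
Set dH/dt = 0 with H > 0: 0.31 - 0.038P = 0, so P* = 0.31/0.038 = 8.16.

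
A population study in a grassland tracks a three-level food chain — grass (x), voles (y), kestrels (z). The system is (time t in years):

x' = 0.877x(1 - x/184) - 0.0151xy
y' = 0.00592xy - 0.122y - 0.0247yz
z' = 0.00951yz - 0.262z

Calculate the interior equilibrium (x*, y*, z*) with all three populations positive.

x* ≈ 96.7, y* ≈ 27.5, z* ≈ 18.2

From dz/dt = 0: 0.00951y* = 0.262, so y* = 27.5.
From dx/dt = 0: 0.877(1 - x*/184) = 0.0151·27.5, giving x* = 184·(1 - 0.474) = 96.7.
From dy/dt = 0: 0.00592·96.7 - 0.122 = 0.0247z*, so z* = 0.451/0.0247 = 18.2.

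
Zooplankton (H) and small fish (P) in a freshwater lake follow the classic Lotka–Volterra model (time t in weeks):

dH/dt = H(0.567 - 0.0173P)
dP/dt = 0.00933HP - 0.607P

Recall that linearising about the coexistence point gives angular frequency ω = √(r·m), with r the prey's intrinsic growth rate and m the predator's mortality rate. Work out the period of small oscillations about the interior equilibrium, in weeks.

Here r = 0.567 and m = 0.607, so r·m = 0.344.
ω = √0.344 = 0.587 per week, hence T = 2π/ω ≈ 10.7 weeks.

T ≈ 10.7 weeks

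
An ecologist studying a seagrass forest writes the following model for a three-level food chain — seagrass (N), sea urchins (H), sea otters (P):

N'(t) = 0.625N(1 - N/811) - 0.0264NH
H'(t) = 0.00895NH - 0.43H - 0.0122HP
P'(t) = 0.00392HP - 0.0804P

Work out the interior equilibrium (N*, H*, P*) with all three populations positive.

From dP/dt = 0: 0.00392H* = 0.0804, so H* = 20.5.
From dN/dt = 0: 0.625(1 - N*/811) = 0.0264·20.5, giving N* = 811·(1 - 0.866) = 108.
From dH/dt = 0: 0.00895·108 - 0.43 = 0.0122P*, so P* = 0.54/0.0122 = 44.3.

N* ≈ 108, H* ≈ 20.5, P* ≈ 44.3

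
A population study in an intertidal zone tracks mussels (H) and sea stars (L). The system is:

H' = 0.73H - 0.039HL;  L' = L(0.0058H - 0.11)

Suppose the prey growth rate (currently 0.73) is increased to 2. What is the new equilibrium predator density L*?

At the interior fixed point, setting dH/dt = 0 with H > 0 fixes L* = (prey growth rate)/(HL coefficient) — independent of the other coefficients.
With the change, L* = 2/0.039 = 51.3; it rises from 18.7.

L* ≈ 51.3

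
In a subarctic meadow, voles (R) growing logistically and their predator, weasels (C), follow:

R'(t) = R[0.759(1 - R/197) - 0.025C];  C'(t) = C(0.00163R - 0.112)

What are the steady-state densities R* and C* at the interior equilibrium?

R* ≈ 68.7, C* ≈ 19.8

From dC/dt = 0 with C > 0: 0.00163R* = 0.112, so R* = 68.7.
Substitute into dR/dt = 0: 0.759(1 - 68.7/197) = 0.025C*.
The bracket is 0.651, giving C* = 0.494/0.025 = 19.8.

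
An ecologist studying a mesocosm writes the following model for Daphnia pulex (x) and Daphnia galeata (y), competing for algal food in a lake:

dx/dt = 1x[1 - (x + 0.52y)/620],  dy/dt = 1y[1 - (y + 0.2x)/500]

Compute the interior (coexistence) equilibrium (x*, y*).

Setting both brackets to zero gives the nullclines x + 0.52y = 620 and 0.2x + y = 500.
Substituting y = 500 - 0.2x into the first: x(1 - 0.52·0.2) = 620 - 0.52·500.
So x* = 360/0.896 = 402, and then y* = 500 - 0.2·402 = 420.

x* ≈ 402, y* ≈ 420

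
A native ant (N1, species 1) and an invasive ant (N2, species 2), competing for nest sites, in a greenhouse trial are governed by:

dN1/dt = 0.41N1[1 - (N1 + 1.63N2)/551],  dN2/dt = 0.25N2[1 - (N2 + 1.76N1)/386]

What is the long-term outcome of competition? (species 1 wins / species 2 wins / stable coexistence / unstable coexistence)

Compare the nullcline intercepts: K1/α12 = 551/1.63 = 338 < K2 = 386; K2/α21 = 386/1.76 = 219 < K1 = 551.
Since both are reversed, neither can invade when rare; the interior point is a saddle.

unstable coexistence (outcome depends on initial conditions)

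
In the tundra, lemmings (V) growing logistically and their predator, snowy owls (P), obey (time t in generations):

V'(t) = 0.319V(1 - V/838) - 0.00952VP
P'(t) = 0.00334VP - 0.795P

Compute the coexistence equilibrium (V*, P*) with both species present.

From dP/dt = 0 with P > 0: 0.00334V* = 0.795, so V* = 238.
Substitute into dV/dt = 0: 0.319(1 - 238/838) = 0.00952P*.
The bracket is 0.716, giving P* = 0.228/0.00952 = 24.

V* ≈ 238, P* ≈ 24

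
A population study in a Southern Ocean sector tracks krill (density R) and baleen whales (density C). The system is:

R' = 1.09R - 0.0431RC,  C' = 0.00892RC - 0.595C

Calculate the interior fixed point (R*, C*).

Set dC/dt = 0 with C > 0: 0.00892R - 0.595 = 0, so R* = 0.595/0.00892 = 66.7.
Set dR/dt = 0 with R > 0: 1.09 - 0.0431C = 0, so C* = 1.09/0.0431 = 25.3.

R* ≈ 66.7, C* ≈ 25.3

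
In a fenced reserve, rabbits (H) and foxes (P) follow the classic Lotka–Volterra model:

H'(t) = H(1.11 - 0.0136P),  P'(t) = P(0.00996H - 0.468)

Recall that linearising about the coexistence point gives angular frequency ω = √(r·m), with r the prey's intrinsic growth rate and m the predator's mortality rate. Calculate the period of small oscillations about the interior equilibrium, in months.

T ≈ 8.72 months

Here r = 1.11 and m = 0.468, so r·m = 0.519.
ω = √0.519 = 0.721 per month, hence T = 2π/ω ≈ 8.72 months.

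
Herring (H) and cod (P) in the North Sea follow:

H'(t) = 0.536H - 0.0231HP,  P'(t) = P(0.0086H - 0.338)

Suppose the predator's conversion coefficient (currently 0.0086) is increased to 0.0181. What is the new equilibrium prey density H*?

At the interior fixed point, setting dP/dt = 0 with P > 0 fixes H* = (predator death rate)/(HP coefficient) — independent of the other coefficients.
With the change, H* = 0.338/0.0181 = 18.7; it falls from 39.3.

H* ≈ 18.7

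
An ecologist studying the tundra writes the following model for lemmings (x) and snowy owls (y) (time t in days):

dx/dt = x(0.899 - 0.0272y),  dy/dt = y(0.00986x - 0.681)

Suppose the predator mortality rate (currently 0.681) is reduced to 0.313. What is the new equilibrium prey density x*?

At the interior fixed point, setting dy/dt = 0 with y > 0 fixes x* = (predator death rate)/(xy coefficient) — independent of the other coefficients.
With the change, x* = 0.313/0.00986 = 31.7; it falls from 69.1.

x* ≈ 31.7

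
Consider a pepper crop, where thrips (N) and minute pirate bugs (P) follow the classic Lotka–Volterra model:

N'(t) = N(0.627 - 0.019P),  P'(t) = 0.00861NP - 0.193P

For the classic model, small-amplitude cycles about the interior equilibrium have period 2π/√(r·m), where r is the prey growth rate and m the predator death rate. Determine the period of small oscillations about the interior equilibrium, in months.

T ≈ 18.1 months

Here r = 0.627 and m = 0.193, so r·m = 0.121.
ω = √0.121 = 0.348 per month, hence T = 2π/ω ≈ 18.1 months.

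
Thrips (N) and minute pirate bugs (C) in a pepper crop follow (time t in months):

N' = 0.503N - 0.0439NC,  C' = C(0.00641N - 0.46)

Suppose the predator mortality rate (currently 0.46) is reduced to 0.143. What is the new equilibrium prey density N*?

At the interior fixed point, setting dC/dt = 0 with C > 0 fixes N* = (predator death rate)/(NC coefficient) — independent of the other coefficients.
With the change, N* = 0.143/0.00641 = 22.3; it falls from 71.8.

N* ≈ 22.3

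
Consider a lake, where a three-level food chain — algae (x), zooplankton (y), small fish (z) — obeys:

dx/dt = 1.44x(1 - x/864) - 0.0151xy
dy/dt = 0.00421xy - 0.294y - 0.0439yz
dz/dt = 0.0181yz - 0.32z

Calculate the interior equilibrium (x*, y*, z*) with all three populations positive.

From dz/dt = 0: 0.0181y* = 0.32, so y* = 17.7.
From dx/dt = 0: 1.44(1 - x*/864) = 0.0151·17.7, giving x* = 864·(1 - 0.185) = 704.
From dy/dt = 0: 0.00421·704 - 0.294 = 0.0439z*, so z* = 2.67/0.0439 = 60.8.

x* ≈ 704, y* ≈ 17.7, z* ≈ 60.8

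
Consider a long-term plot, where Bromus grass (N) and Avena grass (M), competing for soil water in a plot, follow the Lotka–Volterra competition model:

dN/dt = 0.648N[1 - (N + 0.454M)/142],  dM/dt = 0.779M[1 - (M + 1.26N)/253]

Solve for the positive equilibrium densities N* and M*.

N* ≈ 63.4, M* ≈ 173

Setting both brackets to zero gives the nullclines N + 0.454M = 142 and 1.26N + M = 253.
Substituting M = 253 - 1.26N into the first: N(1 - 0.454·1.26) = 142 - 0.454·253.
So N* = 27.1/0.428 = 63.4, and then M* = 253 - 1.26·63.4 = 173.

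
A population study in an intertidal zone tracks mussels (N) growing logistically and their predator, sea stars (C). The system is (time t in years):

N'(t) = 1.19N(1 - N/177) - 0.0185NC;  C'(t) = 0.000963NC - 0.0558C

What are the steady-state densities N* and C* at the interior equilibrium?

From dC/dt = 0 with C > 0: 0.000963N* = 0.0558, so N* = 57.9.
Substitute into dN/dt = 0: 1.19(1 - 57.9/177) = 0.0185C*.
The bracket is 0.673, giving C* = 0.8/0.0185 = 43.3.

N* ≈ 57.9, C* ≈ 43.3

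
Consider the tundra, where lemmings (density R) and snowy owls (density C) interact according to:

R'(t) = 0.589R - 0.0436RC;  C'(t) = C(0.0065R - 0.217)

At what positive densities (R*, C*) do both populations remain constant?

R* ≈ 33.4, C* ≈ 13.5

Set dC/dt = 0 with C > 0: 0.0065R - 0.217 = 0, so R* = 0.217/0.0065 = 33.4.
Set dR/dt = 0 with R > 0: 0.589 - 0.0436C = 0, so C* = 0.589/0.0436 = 13.5.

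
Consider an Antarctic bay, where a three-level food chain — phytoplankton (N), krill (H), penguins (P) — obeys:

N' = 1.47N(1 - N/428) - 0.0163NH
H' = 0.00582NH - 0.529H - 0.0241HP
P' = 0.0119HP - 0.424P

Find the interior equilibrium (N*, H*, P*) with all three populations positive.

N* ≈ 259, H* ≈ 35.6, P* ≈ 40.6

From dP/dt = 0: 0.0119H* = 0.424, so H* = 35.6.
From dN/dt = 0: 1.47(1 - N*/428) = 0.0163·35.6, giving N* = 428·(1 - 0.395) = 259.
From dH/dt = 0: 0.00582·259 - 0.529 = 0.0241P*, so P* = 0.978/0.0241 = 40.6.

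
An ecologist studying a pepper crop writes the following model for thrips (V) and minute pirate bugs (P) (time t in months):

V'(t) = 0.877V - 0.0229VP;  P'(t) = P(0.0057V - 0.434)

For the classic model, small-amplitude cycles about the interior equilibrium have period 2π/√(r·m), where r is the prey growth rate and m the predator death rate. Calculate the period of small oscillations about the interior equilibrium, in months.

T ≈ 10.2 months

Here r = 0.877 and m = 0.434, so r·m = 0.381.
ω = √0.381 = 0.617 per month, hence T = 2π/ω ≈ 10.2 months.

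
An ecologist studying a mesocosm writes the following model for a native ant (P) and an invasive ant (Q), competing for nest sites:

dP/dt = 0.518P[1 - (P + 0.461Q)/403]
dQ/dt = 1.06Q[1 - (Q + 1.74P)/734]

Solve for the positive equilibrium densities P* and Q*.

P* ≈ 327, Q* ≈ 166

Setting both brackets to zero gives the nullclines P + 0.461Q = 403 and 1.74P + Q = 734.
Substituting Q = 734 - 1.74P into the first: P(1 - 0.461·1.74) = 403 - 0.461·734.
So P* = 64.6/0.198 = 327, and then Q* = 734 - 1.74·327 = 166.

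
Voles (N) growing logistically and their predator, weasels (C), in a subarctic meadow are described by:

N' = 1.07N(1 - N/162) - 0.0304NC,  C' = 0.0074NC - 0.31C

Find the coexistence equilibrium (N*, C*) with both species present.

From dC/dt = 0 with C > 0: 0.0074N* = 0.31, so N* = 41.9.
Substitute into dN/dt = 0: 1.07(1 - 41.9/162) = 0.0304C*.
The bracket is 0.741, giving C* = 0.793/0.0304 = 26.1.

N* ≈ 41.9, C* ≈ 26.1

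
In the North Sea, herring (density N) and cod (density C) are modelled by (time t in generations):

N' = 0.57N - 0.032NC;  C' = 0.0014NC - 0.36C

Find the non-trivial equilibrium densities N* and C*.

Set dC/dt = 0 with C > 0: 0.0014N - 0.36 = 0, so N* = 0.36/0.0014 = 257.
Set dN/dt = 0 with N > 0: 0.57 - 0.032C = 0, so C* = 0.57/0.032 = 17.8.

N* ≈ 257, C* ≈ 17.8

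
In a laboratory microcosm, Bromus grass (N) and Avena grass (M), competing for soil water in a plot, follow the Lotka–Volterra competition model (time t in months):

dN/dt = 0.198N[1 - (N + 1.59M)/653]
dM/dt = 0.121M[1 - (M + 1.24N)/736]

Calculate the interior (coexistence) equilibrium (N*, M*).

Setting both brackets to zero gives the nullclines N + 1.59M = 653 and 1.24N + M = 736.
Substituting M = 736 - 1.24N into the first: N(1 - 1.59·1.24) = 653 - 1.59·736.
So N* = -517/-0.972 = 532, and then M* = 736 - 1.24·532 = 75.9.

N* ≈ 532, M* ≈ 75.9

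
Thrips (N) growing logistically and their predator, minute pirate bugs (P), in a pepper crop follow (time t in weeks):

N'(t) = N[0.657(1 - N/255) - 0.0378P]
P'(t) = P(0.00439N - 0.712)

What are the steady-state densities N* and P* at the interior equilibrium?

From dP/dt = 0 with P > 0: 0.00439N* = 0.712, so N* = 162.
Substitute into dN/dt = 0: 0.657(1 - 162/255) = 0.0378P*.
The bracket is 0.364, giving P* = 0.239/0.0378 = 6.33.

N* ≈ 162, P* ≈ 6.33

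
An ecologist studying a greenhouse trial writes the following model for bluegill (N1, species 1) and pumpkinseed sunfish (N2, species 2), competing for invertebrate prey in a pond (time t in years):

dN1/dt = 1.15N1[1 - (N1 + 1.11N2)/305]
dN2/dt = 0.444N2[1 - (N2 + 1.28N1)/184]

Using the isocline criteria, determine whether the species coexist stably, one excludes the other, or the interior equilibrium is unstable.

species 1 excludes species 2

Compare the nullcline intercepts: K1/α12 = 305/1.11 = 275 > K2 = 184; K2/α21 = 184/1.28 = 144 < K1 = 305.
Since the inequalities point opposite ways, species 1 can invade but species 2 cannot.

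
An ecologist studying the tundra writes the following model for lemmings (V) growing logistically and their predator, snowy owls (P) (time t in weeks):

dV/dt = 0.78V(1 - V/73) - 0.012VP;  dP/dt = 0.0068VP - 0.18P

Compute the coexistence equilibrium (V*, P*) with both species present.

V* ≈ 26.5, P* ≈ 41.4

From dP/dt = 0 with P > 0: 0.0068V* = 0.18, so V* = 26.5.
Substitute into dV/dt = 0: 0.78(1 - 26.5/73) = 0.012P*.
The bracket is 0.637, giving P* = 0.497/0.012 = 41.4.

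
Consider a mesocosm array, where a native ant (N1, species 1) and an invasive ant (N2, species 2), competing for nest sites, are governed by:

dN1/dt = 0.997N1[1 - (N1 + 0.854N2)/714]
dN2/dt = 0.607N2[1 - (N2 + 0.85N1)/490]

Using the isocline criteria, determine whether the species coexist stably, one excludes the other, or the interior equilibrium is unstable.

Compare the nullcline intercepts: K1/α12 = 714/0.854 = 836 > K2 = 490; K2/α21 = 490/0.85 = 576 < K1 = 714.
Since the inequalities point opposite ways, species 1 can invade but species 2 cannot.

species 1 excludes species 2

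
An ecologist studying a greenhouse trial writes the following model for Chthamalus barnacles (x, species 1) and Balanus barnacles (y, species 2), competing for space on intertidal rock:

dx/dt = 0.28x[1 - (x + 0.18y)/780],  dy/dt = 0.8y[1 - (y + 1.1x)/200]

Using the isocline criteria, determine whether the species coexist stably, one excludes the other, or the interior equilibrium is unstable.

species 1 excludes species 2

Compare the nullcline intercepts: K1/α12 = 780/0.18 = 4330 > K2 = 200; K2/α21 = 200/1.1 = 182 < K1 = 780.
Since the inequalities point opposite ways, species 1 can invade but species 2 cannot.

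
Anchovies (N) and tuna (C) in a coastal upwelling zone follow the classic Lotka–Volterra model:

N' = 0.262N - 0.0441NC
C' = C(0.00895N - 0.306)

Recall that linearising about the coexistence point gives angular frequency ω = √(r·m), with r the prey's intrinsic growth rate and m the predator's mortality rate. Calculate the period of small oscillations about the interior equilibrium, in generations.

Here r = 0.262 and m = 0.306, so r·m = 0.0802.
ω = √0.0802 = 0.283 per generation, hence T = 2π/ω ≈ 22.2 generations.

T ≈ 22.2 generations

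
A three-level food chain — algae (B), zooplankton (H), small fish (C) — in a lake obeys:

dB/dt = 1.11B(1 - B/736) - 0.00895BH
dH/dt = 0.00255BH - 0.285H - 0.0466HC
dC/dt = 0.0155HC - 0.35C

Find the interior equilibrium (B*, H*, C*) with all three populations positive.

From dC/dt = 0: 0.0155H* = 0.35, so H* = 22.6.
From dB/dt = 0: 1.11(1 - B*/736) = 0.00895·22.6, giving B* = 736·(1 - 0.182) = 602.
From dH/dt = 0: 0.00255·602 - 0.285 = 0.0466C*, so C* = 1.25/0.0466 = 26.8.

B* ≈ 602, H* ≈ 22.6, C* ≈ 26.8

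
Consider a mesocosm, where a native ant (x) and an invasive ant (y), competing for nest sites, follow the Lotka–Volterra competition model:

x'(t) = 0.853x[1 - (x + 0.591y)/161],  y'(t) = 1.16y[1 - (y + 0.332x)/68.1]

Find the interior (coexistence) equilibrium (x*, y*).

x* ≈ 150, y* ≈ 18.2

Setting both brackets to zero gives the nullclines x + 0.591y = 161 and 0.332x + y = 68.1.
Substituting y = 68.1 - 0.332x into the first: x(1 - 0.591·0.332) = 161 - 0.591·68.1.
So x* = 121/0.804 = 150, and then y* = 68.1 - 0.332·150 = 18.2.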